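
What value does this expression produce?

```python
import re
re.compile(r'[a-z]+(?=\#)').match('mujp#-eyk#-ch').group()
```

The positive lookaround only admits positions where the adjacent text matches; those characters stay outside the span.
`re.match` only tries the pattern at the start of the string.
The match spans [0:4] → 'mujp'.

'mujp'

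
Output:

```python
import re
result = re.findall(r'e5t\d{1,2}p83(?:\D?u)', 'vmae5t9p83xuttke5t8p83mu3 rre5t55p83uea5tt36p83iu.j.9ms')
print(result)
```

['e5t9p83xu', 'e5t8p83mu', 'e5t55p83u']

The pattern matches the literal 'e5t', then 1 to 2 of a digit, then the literal 'p83'; then optionally a non-digit, then the literal 'u' (non-capturing group).
Walking the string: at [3:12] → 'e5t9p83xu'; at [15:24] → 'e5t8p83mu'; at [28:37] → 'e5t55p83u'.
Since nothing is captured, `findall` lists the 3 matched substrings directly.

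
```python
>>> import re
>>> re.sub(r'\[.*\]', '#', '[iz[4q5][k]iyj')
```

'#iyj'

Matches: at [0:11] → '[iz[4q5][k]'.
`sub` substitutes '#' at each match site.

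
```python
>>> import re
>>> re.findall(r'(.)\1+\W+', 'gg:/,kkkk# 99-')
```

['g', 'k', '9']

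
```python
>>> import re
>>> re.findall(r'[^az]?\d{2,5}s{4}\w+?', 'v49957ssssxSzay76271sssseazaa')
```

The pattern matches optionally any character except [az]; then 2 to 5 of a digit; then exactly 4 of the literal 's', then one or more of a word character (lazy).
With the lazy modifier that quantifier settles for the fewest repetitions that let the rest of the pattern succeed (the atoms after it are unaffected and can still be greedy).
Scanning left to right: at [0:11] → 'v49957ssssx'; at [14:25] → 'y76271sssse'.
`findall` yields the raw match text (2 of them) because the pattern has no groups.

['v49957ssssx', 'y76271sssse']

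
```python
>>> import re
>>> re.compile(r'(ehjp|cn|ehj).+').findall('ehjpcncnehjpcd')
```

['ehjp']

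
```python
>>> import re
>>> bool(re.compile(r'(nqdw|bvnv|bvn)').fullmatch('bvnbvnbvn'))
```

False

For `fullmatch`, every character of the input must be accounted for by the pattern.
Here there's no way to consume every character, so the call returns None, and `bool(None)` is False.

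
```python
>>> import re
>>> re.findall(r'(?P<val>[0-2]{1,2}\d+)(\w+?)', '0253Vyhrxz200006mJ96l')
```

This matches 1 to 2 of a character in [0-2], then one or more of a digit (captured as 'val'); then one or more of a word character (lazy) (captured).
Because the quantifier is non-greedy, it stops expanding at the earliest point where the rest of the pattern can succeed.
Walking the string: at [0:5] match '0253V', groups = ('0253', 'V'); at [10:17] match '200006m', groups = ('200006', 'm').
Multiple groups make `findall` return tuples — one 2-tuple for each match.

[('0253', 'V'), ('200006', 'm')]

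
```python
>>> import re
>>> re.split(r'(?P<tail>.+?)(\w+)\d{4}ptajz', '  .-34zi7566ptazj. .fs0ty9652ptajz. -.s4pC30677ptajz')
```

['', '  .-34zi7566ptazj. .', 'fs0ty', '', '. -.', 's4pC3', '']

Pattern: one or more of any character (lazy) (captured as 'tail'); then one or more of a word character (captured); then exactly 4 of a digit, then the literal 'pt', then the literal 'ajz'.
Lazy quantifiers expand one character at a time until the remainder of the pattern can match.
Matches to split on: at [0:34] → '  .-34zi7566ptazj. .fs0ty9652ptajz'; at [34:52] → '. -.s4pC30677ptajz'.
With a capturing group present, the delimiter's captured portion is kept in the result list.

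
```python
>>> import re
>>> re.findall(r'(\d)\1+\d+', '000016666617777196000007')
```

['0']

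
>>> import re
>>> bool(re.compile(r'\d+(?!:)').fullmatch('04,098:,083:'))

The negative lookahead/lookbehind blocks any match where the forbidden context is present.
`re.fullmatch` requires the pattern to consume the entire string.
Here the pattern can't cover the whole string, so the call returns None, and `bool(None)` is False.

False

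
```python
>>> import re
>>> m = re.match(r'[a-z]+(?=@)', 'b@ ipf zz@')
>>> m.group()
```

'b'

The positive lookaround only admits positions where the adjacent text matches; those characters stay outside the span.
`re.match` only tries the pattern at the start of the string.
The match spans [0:1] → 'b'.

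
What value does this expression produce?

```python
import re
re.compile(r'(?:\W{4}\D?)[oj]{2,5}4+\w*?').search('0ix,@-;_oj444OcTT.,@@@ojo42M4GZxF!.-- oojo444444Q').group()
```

',@-;_oj444'

The pattern matches exactly 4 of a non-word character, then optionally a non-digit (non-capturing group); then 2 to 5 of one of [oj], then one or more of the literal '4', then zero or more of a word character (lazy).
`re.search` tries every starting position until one works.
The match spans [3:13] → ',@-;_oj444'.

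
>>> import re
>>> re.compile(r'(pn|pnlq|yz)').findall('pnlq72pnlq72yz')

['pn', 'pn', 'yz']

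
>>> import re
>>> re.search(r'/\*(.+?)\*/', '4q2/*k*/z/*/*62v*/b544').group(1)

'k'

`re.search` tries every starting position until one works.
The match spans [3:8] → '/*k*/'.
Captured: group 1 = 'k'.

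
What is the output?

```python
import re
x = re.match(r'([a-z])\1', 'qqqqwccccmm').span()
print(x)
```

(0, 2)

With `match`, the pattern is implicitly anchored at the beginning.
The match spans [0:2] → 'qq'.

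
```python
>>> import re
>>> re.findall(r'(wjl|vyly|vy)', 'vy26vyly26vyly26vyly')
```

Alternation isn't longest-match — the leftmost alternative that fits at this position is chosen.
Scanning left to right: at [0:2] match 'vy', group 1 = 'vy'; at [4:8] match 'vyly', group 1 = 'vyly'; at [10:14] match 'vyly', group 1 = 'vyly'; at [16:20] match 'vyly', group 1 = 'vyly'.
One capturing group, so `findall` returns just the captured substring from each match — 4 in all.

['vy', 'vyly', 'vyly', 'vyly']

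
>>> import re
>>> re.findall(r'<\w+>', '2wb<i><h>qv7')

Since nothing is captured, `findall` lists the 2 matched substrings directly.

['<i>', '<h>']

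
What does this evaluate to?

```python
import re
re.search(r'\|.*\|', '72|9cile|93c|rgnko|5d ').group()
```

'|9cile|93c|rgnko|'

The match spans [2:19] → '|9cile|93c|rgnko|'.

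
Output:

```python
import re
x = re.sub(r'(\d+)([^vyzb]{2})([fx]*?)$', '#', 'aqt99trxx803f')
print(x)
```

aqt99trxx#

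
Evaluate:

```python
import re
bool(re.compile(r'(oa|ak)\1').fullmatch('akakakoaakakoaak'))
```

A backreference is literal: `\1` must see the identical characters the first group matched.
`re.fullmatch` is like wrapping the pattern in `^…$` (in single-line mode).
Here the string isn't matched end-to-end, so the call returns None, and `bool(None)` is False.

False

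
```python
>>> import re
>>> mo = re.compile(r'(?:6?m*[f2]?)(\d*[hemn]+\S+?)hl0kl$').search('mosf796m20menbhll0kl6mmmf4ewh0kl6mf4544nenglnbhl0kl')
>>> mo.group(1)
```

'mosf796m20menbhll0kl6mmmf4ewh0kl6mf4544nenglnb'

Pattern: optionally the literal '6', then zero or more of the literal 'm', then optionally one of [f2] (non-capturing group); then zero or more of a digit, then one or more of one of [hemn], then one or more of a non-whitespace character (lazy) (captured); then the literal 'hl0', then the literal 'kl'; then anchored at the end.
`re.search` tries every starting position until one works.
The match spans [0:51] → 'mosf796m20menbhll0kl6mmmf4ewh0kl6mf4544nenglnbhl0kl'.
Captured: group 1 = 'mosf796m20menbhll0kl6mmmf4ewh0kl6mf4544nenglnb'.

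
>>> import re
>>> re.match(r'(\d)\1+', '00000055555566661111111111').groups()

('0',)

The backreference `\1` re-matches whatever the first group consumed, character for character.
`re.match` only tries the pattern at the start of the string.
The match spans [0:6] → '000000'.
Captured: group 1 = '0'.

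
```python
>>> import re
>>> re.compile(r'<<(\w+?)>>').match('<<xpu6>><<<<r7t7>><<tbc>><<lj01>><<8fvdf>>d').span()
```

`re.match` only tries the pattern at the start of the string.
The match spans [0:8] → '<<xpu6>>'.
Captured: group 1 = 'xpu6'.

(0, 8)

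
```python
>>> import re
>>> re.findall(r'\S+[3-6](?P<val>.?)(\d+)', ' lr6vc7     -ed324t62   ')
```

The pattern matches one or more of a non-whitespace character, then a character in [3-6]; then optionally any character (captured as 'val'); then one or more of a digit (captured).
Scanning left to right: at [12:21] match '-ed324t62', groups = ('', '2').
`findall` packs the 2 group values into a tuple for every match.

[('', '2')]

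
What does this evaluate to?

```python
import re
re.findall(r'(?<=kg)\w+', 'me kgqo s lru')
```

['qo']

Lookahead/lookbehind check context without consuming it, so the matched span excludes the asserted characters.
No capturing groups, so `findall` returns the 1 full match string.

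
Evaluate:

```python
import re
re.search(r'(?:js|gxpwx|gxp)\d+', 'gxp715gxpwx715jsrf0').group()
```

'gxp715'

The match spans [0:6] → 'gxp715'.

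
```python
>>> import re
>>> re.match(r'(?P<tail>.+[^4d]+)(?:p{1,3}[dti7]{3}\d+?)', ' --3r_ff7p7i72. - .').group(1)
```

' --3r_ff7'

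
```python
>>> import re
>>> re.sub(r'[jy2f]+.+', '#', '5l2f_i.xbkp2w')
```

'5l#'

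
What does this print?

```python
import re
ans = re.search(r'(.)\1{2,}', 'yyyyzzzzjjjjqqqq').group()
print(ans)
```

`\1` is not a pattern — it's the concrete string captured by group 1, re-applied verbatim.
Unlike `match`, `search` isn't anchored — it looks for the pattern anywhere in the string.
The match spans [0:4] → 'yyyy'.
Captured: group 1 = 'y'.

yyyy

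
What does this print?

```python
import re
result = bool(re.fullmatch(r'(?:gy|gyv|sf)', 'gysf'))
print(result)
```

False

`re.fullmatch` requires the pattern to consume the entire string.
Here there's no way to consume every character, so the call returns None, and `bool(None)` is False.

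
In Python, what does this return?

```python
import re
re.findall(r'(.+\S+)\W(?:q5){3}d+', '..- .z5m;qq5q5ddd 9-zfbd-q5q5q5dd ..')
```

['..- .z5m;qq5q5ddd 9-zfbd']

The pattern matches one or more of any character, then one or more of a non-whitespace character (captured); then a non-word character, then the literal 'q5' repeated 3 times, then one or more of the literal 'd'.
Scanning left to right: at [0:33] match '..- .z5m;qq5q5ddd 9-zfbd-q5q5q5dd', group 1 = '..- .z5m;qq5q5ddd 9-zfbd'.
`findall` collects group 1 from the one match (1 total).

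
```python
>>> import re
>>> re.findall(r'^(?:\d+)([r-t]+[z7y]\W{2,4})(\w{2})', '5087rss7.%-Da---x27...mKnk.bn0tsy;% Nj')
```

The pattern matches anchored at the start of the string; then one or more of a digit (non-capturing group); then one or more of a character in [r-t], then one of [z7y], then 2 to 4 of a non-word character (captured); then exactly 2 of a word character (captured).
Matches: at [0:13] match '5087rss7.%-Da', groups = ('rss7.%-', 'Da').
With 2 capturing groups, `findall` returns a 2-tuple per match.

[('rss7.%-', 'Da')]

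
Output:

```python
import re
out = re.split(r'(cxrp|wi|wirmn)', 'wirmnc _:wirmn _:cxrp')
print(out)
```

['', 'wi', 'rmnc _:', 'wi', 'rmn _:', 'cxrp', '']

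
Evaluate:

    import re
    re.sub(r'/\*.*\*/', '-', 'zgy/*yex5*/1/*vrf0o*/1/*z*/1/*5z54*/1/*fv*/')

'zgy-'

Matches: at [3:43] → '/*yex5*/1/*vrf0o*/1/*z*/1/*5z54*/1/*fv*/'.
Each match is replaced by '-'.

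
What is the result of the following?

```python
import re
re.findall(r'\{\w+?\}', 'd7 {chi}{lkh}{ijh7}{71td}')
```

Matches: at [3:8] → '{chi}'; at [8:13] → '{lkh}'; at [13:19] → '{ijh7}'; at [19:25] → '{71td}'.
`findall` yields the raw match text (4 of them) because the pattern has no groups.

['{chi}', '{lkh}', '{ijh7}', '{71td}']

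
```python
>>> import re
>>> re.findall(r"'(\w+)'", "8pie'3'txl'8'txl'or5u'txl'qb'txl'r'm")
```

['3', '8', 'or5u', 'qb', 'r']

With a single group, `findall` returns only what that group captured — 5 items.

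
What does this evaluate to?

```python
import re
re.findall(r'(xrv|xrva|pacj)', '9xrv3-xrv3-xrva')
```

['xrv', 'xrv', 'xrv']

The regex engine tests alternatives in the order written; an earlier branch that matches wins even if a later one would match more.
One capturing group, so `findall` returns just the captured substring from each match — 3 in all.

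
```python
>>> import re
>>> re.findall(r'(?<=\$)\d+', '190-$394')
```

['394']

The positive lookaround only admits positions where the adjacent text matches; those characters stay outside the span.
Walking the string: at [5:8] → '394'.
Since nothing is captured, `findall` lists the 1 matched substring directly.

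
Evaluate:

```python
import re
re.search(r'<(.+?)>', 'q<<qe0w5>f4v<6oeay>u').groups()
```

('<qe0w5',)

Because the quantifier is non-greedy, it stops expanding at the earliest point where the rest of the pattern can succeed.
Unlike `match`, `search` isn't anchored — it looks for the pattern anywhere in the string.
The match spans [1:9] → '<<qe0w5>'.
Captured: group 1 = '<qe0w5'.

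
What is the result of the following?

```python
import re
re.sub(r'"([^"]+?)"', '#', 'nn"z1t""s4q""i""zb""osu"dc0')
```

'nn#####dc0'

Every occurrence is swapped for '#'.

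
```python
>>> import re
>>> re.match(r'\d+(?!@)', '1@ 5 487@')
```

A negative assertion filters positions out without eating any characters.
`match` is anchored at position 0; if the pattern doesn't fit there, it returns None.
Here the pattern fails at index 0, so the call returns None.

None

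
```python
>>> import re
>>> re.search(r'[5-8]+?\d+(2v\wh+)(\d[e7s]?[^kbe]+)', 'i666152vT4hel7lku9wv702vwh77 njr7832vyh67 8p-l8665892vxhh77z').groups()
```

('2vwh', '77 njr7832vyh67 8p-l8665892vxhh77z')

The match spans [20:60] → '702vwh77 njr7832vyh67 8p-l8665892vxhh77z'.
Captured: group 1 = '2vwh', group 2 = '77 njr7832vyh67 8p-l8665892vxhh77z'.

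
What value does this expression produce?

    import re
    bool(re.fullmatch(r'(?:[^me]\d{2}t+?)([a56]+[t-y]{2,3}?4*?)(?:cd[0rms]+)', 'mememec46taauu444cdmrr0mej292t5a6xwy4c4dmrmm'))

False

This matches any character except [me], then exactly 2 of a digit, then one or more of a literal 't' (lazy) (non-capturing group); then one or more of one of [a56], then 2 to 3 of a character in [t-y] (lazy), then zero or more of the literal '4' (lazy) (captured); then the literal 'cd', then one or more of one of [0rms] (non-capturing group).
`re.fullmatch` requires the pattern to consume the entire string.
Here the string isn't matched end-to-end, so the call returns None, and `bool(None)` is False.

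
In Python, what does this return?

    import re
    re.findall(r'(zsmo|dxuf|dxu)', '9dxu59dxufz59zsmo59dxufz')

`|` is ordered: at each position the engine commits to the first alternative that works.
`findall` collects group 1 from each match (4 total).

['dxu', 'dxuf', 'zsmo', 'dxuf']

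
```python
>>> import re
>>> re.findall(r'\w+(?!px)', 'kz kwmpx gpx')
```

['kz', 'kwmpx', 'gpx']

`(?!…)`/`(?<!…)` only lets a position through if the neighbouring text does NOT match; no characters are consumed.
No capturing groups, so `findall` returns the 3 full match strings.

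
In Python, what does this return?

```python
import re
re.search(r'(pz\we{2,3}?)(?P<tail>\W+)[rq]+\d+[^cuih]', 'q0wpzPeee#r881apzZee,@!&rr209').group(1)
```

'pzPeee'

The pattern matches the literal 'pz', then a word character, then 2 to 3 of the literal 'e' (lazy) (captured); then one or more of a non-word character (captured as 'tail'); then one or more of one of [rq]; then one or more of a digit, then any character except [cuih].
`search` walks the string left to right and returns the first match it finds.
The match spans [3:15] → 'pzPeee#r881a'.
Captured: group 1 = 'pzPeee', group 2 = '#'.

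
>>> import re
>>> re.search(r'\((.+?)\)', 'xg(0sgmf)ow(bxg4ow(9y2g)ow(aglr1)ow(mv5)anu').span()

(2, 9)

The match spans [2:9] → '(0sgmf)'.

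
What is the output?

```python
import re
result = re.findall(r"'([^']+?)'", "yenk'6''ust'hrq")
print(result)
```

['6', 'ust']

Because there's exactly one group, `findall` drops the full match and keeps group 1 from each hit.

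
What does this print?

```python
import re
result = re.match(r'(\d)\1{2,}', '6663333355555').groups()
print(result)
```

The backreference `\1` re-matches whatever the first group consumed, character for character.
With `match`, the pattern is implicitly anchored at the beginning.
The match spans [0:3] → '666'.
Captured: group 1 = '6'.

('6',)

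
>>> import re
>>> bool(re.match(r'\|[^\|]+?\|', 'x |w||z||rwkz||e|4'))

False

`match` is anchored at position 0; if the pattern doesn't fit there, it returns None.
Here the pattern fails at index 0, so the call returns None, and `bool(None)` is False.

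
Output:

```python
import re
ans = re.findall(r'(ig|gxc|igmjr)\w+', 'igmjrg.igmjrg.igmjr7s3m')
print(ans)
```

['ig', 'ig', 'ig']

`|` is ordered: at each position the engine commits to the first alternative that works.
Scanning left to right: at [0:6] match 'igmjrg', group 1 = 'ig'; at [7:13] match 'igmjrg', group 1 = 'ig'; at [14:23] match 'igmjr7s3m', group 1 = 'ig'.
`findall` collects group 1 from each match (3 total).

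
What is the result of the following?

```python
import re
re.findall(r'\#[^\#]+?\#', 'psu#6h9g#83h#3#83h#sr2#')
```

['#6h9g#', '#3#', '#sr2#']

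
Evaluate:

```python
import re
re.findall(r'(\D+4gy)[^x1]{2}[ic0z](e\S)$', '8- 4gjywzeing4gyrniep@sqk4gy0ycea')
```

[('gyrniep@sqk4gy', 'ea')]

With 2 capturing groups, `findall` returns a 2-tuple per match.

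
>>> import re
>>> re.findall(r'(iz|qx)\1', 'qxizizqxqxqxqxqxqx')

['iz', 'qx', 'qx', 'qx']

`\1` has to match the exact text group 1 already captured.
Matches: at [2:6] match 'iziz', group 1 = 'iz'; at [6:10] match 'qxqx', group 1 = 'qx'; at [10:14] match 'qxqx', group 1 = 'qx'; at [14:18] match 'qxqx', group 1 = 'qx'.
Because there's exactly one group, `findall` drops the full match and keeps group 1 from each hit.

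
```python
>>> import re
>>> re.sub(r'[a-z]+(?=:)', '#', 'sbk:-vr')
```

The positive lookaround only admits positions where the adjacent text matches; those characters stay outside the span.
Matches: at [0:3] → 'sbk'.
Each match is replaced by '#'.

'#:-vr'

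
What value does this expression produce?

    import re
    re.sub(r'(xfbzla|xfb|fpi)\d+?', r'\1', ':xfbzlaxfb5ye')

':xfbzlaxfbye'

Matches: at [7:11] → 'xfb5'.
`\1` in the replacement pulls in group 1's text for each match.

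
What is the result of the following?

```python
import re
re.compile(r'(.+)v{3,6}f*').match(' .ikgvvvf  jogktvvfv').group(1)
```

The pattern matches one or more of any character (captured); then 3 to 6 of the literal 'v', then zero or more of the literal 'f'.
With `match`, the pattern is implicitly anchored at the beginning.
The match spans [0:9] → ' .ikgvvvf'.
Captured: group 1 = ' .ikg'.

' .ikg'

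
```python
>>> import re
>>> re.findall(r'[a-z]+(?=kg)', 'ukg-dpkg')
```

The positive lookaround only admits positions where the adjacent text matches; those characters stay outside the span.
Matches: at [0:1] → 'u'; at [4:6] → 'dp'.
Since nothing is captured, `findall` lists the 2 matched substrings directly.

['u', 'dp']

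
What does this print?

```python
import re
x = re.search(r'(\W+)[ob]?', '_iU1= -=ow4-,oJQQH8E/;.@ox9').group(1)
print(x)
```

The pattern matches one or more of a non-word character (captured); then optionally one of [ob].
`re.search` tries every starting position until one works.
The match spans [4:9] → '= -=o'.
Captured: group 1 = '= -='.

= -=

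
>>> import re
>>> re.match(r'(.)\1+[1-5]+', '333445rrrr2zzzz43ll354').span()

(0, 6)

`re.match` only tries the pattern at the start of the string.
The match spans [0:6] → '333445'.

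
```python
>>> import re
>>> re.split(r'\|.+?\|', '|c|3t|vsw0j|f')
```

The `?` after the quantifier makes it lazy — it takes as little as possible before letting the rest of the pattern try.
Each match becomes a cut point; 3 segments remain.

['', '3t', 'f']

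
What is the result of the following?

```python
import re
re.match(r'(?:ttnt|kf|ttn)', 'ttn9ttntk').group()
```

`re.match` only tries the pattern at the start of the string.
The match spans [0:3] → 'ttn'.

'ttn'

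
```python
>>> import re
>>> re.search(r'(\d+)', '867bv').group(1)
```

'867'

The match spans [0:3] → '867'.
Captured: group 1 = '867'.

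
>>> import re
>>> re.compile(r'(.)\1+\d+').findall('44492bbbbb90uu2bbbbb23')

After group 1 captures some text, `\1` only succeeds where that same text appears again.
Scanning left to right: at [0:5] match '44492', group 1 = '4'; at [5:12] match 'bbbbb90', group 1 = 'b'; at [12:15] match 'uu2', group 1 = 'u'; at [15:22] match 'bbbbb23', group 1 = 'b'.
With a single group, `findall` returns only what that group captured — 4 items.

['4', 'b', 'u', 'b']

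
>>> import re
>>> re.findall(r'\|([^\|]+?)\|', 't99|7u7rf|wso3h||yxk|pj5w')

['7u7rf', 'yxk']

Scanning left to right: at [3:10] match '|7u7rf|', group 1 = '7u7rf'; at [16:21] match '|yxk|', group 1 = 'yxk'.
One capturing group, so `findall` returns just the captured substring from each match — 2 in all.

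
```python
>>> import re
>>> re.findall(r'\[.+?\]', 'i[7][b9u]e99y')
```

Because the quantifier is non-greedy, it stops expanding at the earliest point where the rest of the pattern can succeed.
`findall` yields the raw match text (2 of them) because the pattern has no groups.

['[7]', '[b9u]']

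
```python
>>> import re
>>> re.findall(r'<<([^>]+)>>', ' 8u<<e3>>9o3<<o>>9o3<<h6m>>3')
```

Because there's exactly one group, `findall` drops the full match and keeps group 1 from each hit.

['e3', 'o', 'h6m']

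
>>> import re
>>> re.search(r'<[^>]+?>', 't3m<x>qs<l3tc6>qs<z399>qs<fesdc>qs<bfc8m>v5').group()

'<x>'

`re.search` scans for the first position where the pattern succeeds.
The match spans [3:6] → '<x>'.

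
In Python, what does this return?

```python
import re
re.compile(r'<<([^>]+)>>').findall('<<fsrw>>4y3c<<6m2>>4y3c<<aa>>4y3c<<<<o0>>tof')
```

['fsrw', '6m2', 'aa', '<<o0']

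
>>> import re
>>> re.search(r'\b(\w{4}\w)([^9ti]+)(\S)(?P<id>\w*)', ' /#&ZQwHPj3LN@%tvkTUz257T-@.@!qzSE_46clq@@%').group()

This matches a word boundary (`\b`, zero-width); then exactly 4 of a word character, then a word character (captured); then one or more of any character except [9ti] (captured); then a non-whitespace character (captured); then zero or more of a word character (captured as 'id').
`search` walks the string left to right and returns the first match it finds.
The match spans [4:25] → 'ZQwHPj3LN@%tvkTUz257T'.
Captured: group 1 = 'ZQwHP', group 2 = 'j3LN@%', group 3 = 't', group 4 = 'vkTUz257T'.

'ZQwHPj3LN@%tvkTUz257T'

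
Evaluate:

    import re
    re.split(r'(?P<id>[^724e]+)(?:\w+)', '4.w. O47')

['4', '.w. O', '']

This matches one or more of any character except [724e] (captured as 'id'); then one or more of a word character (non-capturing group).
Matches to split on: at [1:8] → '.w. O47'.
With a capturing group present, the delimiter's captured portion is kept in the result list.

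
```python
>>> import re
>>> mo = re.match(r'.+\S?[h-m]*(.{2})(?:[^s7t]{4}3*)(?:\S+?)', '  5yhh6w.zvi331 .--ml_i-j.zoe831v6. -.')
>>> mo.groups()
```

The match spans [0:38] → '  5yhh6w.zvi331 .--ml_i-j.zoe831v6. -.'.
Captured: group 1 = '1v'.

('1v',)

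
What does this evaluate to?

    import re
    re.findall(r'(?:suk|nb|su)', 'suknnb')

['suk', 'nb']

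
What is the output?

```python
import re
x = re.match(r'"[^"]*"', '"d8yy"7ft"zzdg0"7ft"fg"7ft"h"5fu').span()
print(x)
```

(0, 6)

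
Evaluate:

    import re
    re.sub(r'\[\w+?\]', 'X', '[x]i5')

'Xi5'

Matches: at [0:3] → '[x]'.
`sub` substitutes 'X' at each match site.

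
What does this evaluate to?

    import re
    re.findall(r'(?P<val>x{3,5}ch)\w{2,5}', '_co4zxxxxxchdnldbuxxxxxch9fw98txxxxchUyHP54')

The pattern matches 3 to 5 of a literal 'x', then the literal 'ch' (captured as 'val'); then 2 to 5 of a word character.
Walking the string: at [5:17] match 'xxxxxchdnldb', group 1 = 'xxxxxch'; at [18:30] match 'xxxxxch9fw98', group 1 = 'xxxxxch'; at [31:42] match 'xxxxchUyHP5', group 1 = 'xxxxch'.
Because there's exactly one group, `findall` drops the full match and keeps group 1 from each hit.

['xxxxxch', 'xxxxxch', 'xxxxch']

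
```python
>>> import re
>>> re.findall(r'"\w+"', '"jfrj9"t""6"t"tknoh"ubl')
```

['"jfrj9"', '"6"', '"tknoh"']

Matches: at [0:7] → '"jfrj9"'; at [9:12] → '"6"'; at [13:20] → '"tknoh"'.
No capturing groups, so `findall` returns the 3 full match strings.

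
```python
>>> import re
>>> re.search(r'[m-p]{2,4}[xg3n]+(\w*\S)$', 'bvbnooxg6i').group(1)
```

The match spans [3:10] → 'nooxg6i'.
Captured: group 1 = '6i'.

'6i'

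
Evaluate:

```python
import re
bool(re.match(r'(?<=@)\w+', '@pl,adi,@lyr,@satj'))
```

The positive lookaround only admits positions where the adjacent text matches; those characters stay outside the span.
With `match`, the pattern is implicitly anchored at the beginning.
Here the pattern fails at index 0, so the call returns None, and `bool(None)` is False.

False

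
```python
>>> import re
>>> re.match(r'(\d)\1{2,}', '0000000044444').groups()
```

The match spans [0:8] → '00000000'.
Captured: group 1 = '0'.

('0',)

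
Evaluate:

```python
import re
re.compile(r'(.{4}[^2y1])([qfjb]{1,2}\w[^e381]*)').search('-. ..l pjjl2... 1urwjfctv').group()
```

'..l pjjl2... '

Pattern: exactly 4 of any character, then any character except [2y1] (captured); then 1 to 2 of one of [qfjb], then a word character, then zero or more of any character except [e381] (captured).
The match spans [3:16] → '..l pjjl2... '.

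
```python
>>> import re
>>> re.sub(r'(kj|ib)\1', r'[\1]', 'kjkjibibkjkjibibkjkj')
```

The backreference `\1` re-matches whatever the first group consumed, character for character.
The replacement refers to a captured group, so each match is rewritten using its own captured text.

'[kj][ib][kj][ib][kj]'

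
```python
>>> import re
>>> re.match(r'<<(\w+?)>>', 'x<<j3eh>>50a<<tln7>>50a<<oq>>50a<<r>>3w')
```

With `match`, the pattern is implicitly anchored at the beginning.
Here the pattern fails at index 0, so the call returns None.

None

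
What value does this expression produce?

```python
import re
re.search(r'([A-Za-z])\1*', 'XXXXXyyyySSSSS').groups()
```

The match spans [0:5] → 'XXXXX'.
Captured: group 1 = 'X'.

('X',)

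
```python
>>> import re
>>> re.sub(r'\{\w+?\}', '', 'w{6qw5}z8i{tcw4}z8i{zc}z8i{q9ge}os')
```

'wz8iz8iz8ios'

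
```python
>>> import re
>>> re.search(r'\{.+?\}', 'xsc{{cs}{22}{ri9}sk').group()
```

A `+?`/`*?`/`{m,n}?` starts at its minimum and grows only as far as needed for what follows to match.
The match spans [3:8] → '{{cs}'.

'{{cs}'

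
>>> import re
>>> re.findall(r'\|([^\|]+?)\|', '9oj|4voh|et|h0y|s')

['4voh', 'h0y']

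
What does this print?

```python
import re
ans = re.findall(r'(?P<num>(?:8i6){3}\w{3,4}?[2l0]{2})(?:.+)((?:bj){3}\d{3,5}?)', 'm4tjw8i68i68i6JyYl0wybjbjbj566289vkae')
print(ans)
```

[('8i68i68i6JyYl0', 'bjbjbj566')]

A non-greedy quantifier consumes as few characters as it can — just enough that the remainder of the pattern still matches from where it stops; whatever follows it matches normally.
With 2 capturing groups, `findall` returns a 2-tuple per match.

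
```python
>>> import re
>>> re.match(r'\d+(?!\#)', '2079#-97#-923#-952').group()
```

'207'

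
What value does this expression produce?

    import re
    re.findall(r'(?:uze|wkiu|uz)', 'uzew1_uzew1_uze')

['uze', 'uze', 'uze']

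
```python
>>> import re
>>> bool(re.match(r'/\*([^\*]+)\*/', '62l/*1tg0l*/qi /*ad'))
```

False

`re.match` only tries the pattern at the start of the string.
Here the string doesn't start with a match, so the call returns None, and `bool(None)` is False.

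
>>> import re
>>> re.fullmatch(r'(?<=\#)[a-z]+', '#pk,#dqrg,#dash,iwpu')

For `fullmatch`, every character of the input must be accounted for by the pattern.
Here the pattern can't cover the whole string, so the call returns None.

None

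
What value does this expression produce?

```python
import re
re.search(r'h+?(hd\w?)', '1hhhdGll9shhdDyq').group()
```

Pattern: one or more of a literal 'h' (lazy); then the literal 'hd', then optionally a word character (captured).
`search` walks the string left to right and returns the first match it finds.
The match spans [1:6] → 'hhhdG'.
Captured: group 1 = 'hdG'.

'hhhdG'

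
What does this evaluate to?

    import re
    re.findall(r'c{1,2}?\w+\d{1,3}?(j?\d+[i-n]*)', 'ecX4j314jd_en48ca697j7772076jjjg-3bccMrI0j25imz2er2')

Pattern: 1 to 2 of a literal 'c' (lazy), then one or more of a word character, then 1 to 3 of a digit (lazy); then optionally the literal 'j', then one or more of a digit, then zero or more of a character in [i-n] (captured).
Because there's exactly one group, `findall` drops the full match and keeps group 1 from each hit.

['6jjj', '5im']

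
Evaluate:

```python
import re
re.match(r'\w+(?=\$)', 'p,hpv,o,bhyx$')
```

Lookahead/lookbehind check context without consuming it, so the matched span excludes the asserted characters.
`re.match` won't scan ahead — the pattern has to work from the very first character.
Here the pattern fails at index 0, so the call returns None.

None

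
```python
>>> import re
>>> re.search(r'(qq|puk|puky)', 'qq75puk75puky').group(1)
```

Unlike `match`, `search` isn't anchored — it looks for the pattern anywhere in the string.
The match spans [0:2] → 'qq'.
Captured: group 1 = 'qq'.

'qq'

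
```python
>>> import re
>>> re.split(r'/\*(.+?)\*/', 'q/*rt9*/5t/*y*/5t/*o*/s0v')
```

['q', 'rt9', '5t', 'y', '5t', 'o', 's0v']

Lazy quantifiers expand one character at a time until the remainder of the pattern can match.
The group in the pattern means `split` returns the separators' captures alongside the pieces.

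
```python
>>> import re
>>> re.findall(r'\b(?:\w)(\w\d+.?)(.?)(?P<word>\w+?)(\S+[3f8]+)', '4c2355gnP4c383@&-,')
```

[('c2355g', 'n', 'P', '4c383')]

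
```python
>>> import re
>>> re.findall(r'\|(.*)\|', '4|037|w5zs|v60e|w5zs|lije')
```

['037|w5zs|v60e|w5zs']

Matches: at [1:21] match '|037|w5zs|v60e|w5zs|', group 1 = '037|w5zs|v60e|w5zs'.
Because there's exactly one group, `findall` drops the full match and keeps group 1 from the one hit.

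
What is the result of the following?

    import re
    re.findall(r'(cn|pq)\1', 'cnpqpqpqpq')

After group 1 captures some text, `\1` only succeeds where that same text appears again.
One capturing group, so `findall` returns just the captured substring from each match — 2 in all.

['pq', 'pq']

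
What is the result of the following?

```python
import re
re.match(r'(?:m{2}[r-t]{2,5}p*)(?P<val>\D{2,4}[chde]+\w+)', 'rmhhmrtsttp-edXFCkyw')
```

None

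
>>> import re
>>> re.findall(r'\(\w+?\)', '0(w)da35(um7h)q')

Walking the string: at [1:4] → '(w)'; at [8:14] → '(um7h)'.
Since nothing is captured, `findall` lists the 2 matched substrings directly.

['(w)', '(um7h)']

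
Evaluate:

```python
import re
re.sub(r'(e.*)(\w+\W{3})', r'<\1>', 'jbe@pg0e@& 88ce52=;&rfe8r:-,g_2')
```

'jb<e@pg0e@& 88ce52=;&rfe8>g_2'

This matches a literal 'e', then zero or more of any character (captured); then one or more of a word character, then exactly 3 of a non-word character (captured).
Matches: at [2:28] → 'e@pg0e@& 88ce52=;&rfe8r:-,'.
`\1` in the replacement pulls in group 1's text for each match.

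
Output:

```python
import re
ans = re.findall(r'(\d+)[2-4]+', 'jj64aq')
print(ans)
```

['6']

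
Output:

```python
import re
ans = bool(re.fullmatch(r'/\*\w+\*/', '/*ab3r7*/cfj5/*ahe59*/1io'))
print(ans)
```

False

`re.fullmatch` requires the pattern to consume the entire string.
Here the pattern can't cover the whole string, so the call returns None, and `bool(None)` is False.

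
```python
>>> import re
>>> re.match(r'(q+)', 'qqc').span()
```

`re.match` only tries the pattern at the start of the string.
The match spans [0:2] → 'qq'.

(0, 2)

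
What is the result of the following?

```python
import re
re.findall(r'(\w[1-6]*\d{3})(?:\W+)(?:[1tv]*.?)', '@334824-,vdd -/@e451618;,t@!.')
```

This matches a word character, then zero or more of a character in [1-6], then exactly 3 of a digit (captured); then one or more of a non-word character (non-capturing group); then zero or more of one of [1tv], then optionally any character (non-capturing group).
Scanning left to right: at [1:11] match '334824-,vd', group 1 = '334824'; at [16:27] match 'e451618;,t@', group 1 = 'e451618'.
`findall` collects group 1 from each match (2 total).

['334824', 'e451618']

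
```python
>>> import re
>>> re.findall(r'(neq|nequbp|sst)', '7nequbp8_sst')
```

`|` is ordered: at each position the engine commits to the first alternative that works.
Because there's exactly one group, `findall` drops the full match and keeps group 1 from each hit.

['neq', 'sst']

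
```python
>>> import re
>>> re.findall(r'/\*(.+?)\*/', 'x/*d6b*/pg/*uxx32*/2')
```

With the lazy modifier that quantifier settles for the fewest repetitions that let the rest of the pattern succeed (the atoms after it are unaffected and can still be greedy).
Scanning left to right: at [1:8] match '/*d6b*/', group 1 = 'd6b'; at [10:19] match '/*uxx32*/', group 1 = 'uxx32'.
With a single group, `findall` returns only what that group captured — 2 items.

['d6b', 'uxx32']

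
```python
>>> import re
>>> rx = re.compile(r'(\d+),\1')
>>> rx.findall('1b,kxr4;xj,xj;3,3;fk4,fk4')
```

['3']

`\1` is not a pattern — it's the concrete string captured by group 1, re-applied verbatim.
Walking the string: at [14:17] match '3,3', group 1 = '3'.
One capturing group, so `findall` returns just the captured substring from the one match — 1 in all.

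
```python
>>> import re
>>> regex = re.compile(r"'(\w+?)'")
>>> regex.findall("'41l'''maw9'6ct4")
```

['41l', 'maw9']

With a single group, `findall` returns only what that group captured — 2 items.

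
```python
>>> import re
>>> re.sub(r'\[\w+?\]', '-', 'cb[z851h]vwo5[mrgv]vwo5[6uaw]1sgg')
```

Matches: at [2:9] → '[z851h]'; at [13:19] → '[mrgv]'; at [23:29] → '[6uaw]'.
Each match is replaced by '-'.

'cb-vwo5-vwo5-1sgg'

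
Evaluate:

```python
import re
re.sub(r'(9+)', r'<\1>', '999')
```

The replacement refers to a captured group, so each match is rewritten using its own captured text.

'<999>'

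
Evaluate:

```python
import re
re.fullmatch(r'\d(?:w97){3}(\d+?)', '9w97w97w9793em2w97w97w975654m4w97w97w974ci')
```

None

The pattern matches a digit, then the literal 'w97' repeated 3 times; then one or more of a digit (lazy) (captured).
For `fullmatch`, every character of the input must be accounted for by the pattern.
Here there's no way to consume every character, so the call returns None.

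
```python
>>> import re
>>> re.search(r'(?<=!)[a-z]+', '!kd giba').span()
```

(1, 3)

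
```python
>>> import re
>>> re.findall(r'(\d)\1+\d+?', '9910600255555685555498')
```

['9', '0', '5', '5']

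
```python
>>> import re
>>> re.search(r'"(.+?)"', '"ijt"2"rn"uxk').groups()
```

('ijt',)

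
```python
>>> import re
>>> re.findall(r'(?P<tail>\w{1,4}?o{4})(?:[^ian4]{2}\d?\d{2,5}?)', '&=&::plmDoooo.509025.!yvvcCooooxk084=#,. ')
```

['plmDoooo', 'vvcCoooo']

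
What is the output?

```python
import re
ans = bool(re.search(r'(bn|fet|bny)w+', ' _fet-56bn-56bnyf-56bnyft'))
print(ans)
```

`re.search` tries every starting position until one works.
Here no position works, so the call returns None, and `bool(None)` is False.

False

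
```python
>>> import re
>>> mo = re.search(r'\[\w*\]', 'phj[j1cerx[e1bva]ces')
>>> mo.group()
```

'[e1bva]'

The match spans [10:17] → '[e1bva]'.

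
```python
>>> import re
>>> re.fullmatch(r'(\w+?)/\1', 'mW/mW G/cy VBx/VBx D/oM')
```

For `fullmatch`, every character of the input must be accounted for by the pattern.
Here there's no way to consume every character, so the call returns None.

None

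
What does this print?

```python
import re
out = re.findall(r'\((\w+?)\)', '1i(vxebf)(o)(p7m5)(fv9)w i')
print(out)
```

['vxebf', 'o', 'p7m5', 'fv9']

Matches: at [2:9] match '(vxebf)', group 1 = 'vxebf'; at [9:12] match '(o)', group 1 = 'o'; at [12:18] match '(p7m5)', group 1 = 'p7m5'; at [18:23] match '(fv9)', group 1 = 'fv9'.
Because there's exactly one group, `findall` drops the full match and keeps group 1 from each hit.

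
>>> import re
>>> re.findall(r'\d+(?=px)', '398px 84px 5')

['398', '84']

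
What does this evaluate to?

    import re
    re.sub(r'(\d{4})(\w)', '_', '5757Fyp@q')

'_yp@q'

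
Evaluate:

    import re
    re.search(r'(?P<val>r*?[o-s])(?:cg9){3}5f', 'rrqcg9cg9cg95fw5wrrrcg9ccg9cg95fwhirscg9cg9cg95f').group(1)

This matches zero or more of the literal 'r' (lazy), then a character in [o-s] (captured as 'val'); then the literal 'cg9' repeated 3 times, then the literal '5f'.
Unlike `match`, `search` isn't anchored — it looks for the pattern anywhere in the string.
The match spans [0:14] → 'rrqcg9cg9cg95f'.
Captured: group 1 = 'rrq'.

'rrq'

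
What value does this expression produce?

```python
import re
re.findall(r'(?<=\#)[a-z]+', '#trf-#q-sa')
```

['trf', 'q']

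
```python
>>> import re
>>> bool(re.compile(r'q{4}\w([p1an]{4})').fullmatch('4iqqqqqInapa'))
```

False

`re.fullmatch` requires the pattern to consume the entire string.
Here the string isn't matched end-to-end, so the call returns None, and `bool(None)` is False.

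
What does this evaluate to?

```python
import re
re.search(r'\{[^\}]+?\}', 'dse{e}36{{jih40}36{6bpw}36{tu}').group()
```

Unlike `match`, `search` isn't anchored — it looks for the pattern anywhere in the string.
The match spans [3:6] → '{e}'.

'{e}'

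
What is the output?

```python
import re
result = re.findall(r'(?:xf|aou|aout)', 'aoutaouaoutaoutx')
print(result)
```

['aou', 'aou', 'aou', 'aou']

`|` is ordered: at each position the engine commits to the first alternative that works.
No capturing groups, so `findall` returns the 4 full match strings.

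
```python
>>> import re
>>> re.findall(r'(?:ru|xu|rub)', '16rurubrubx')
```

['ru', 'ru', 'ru']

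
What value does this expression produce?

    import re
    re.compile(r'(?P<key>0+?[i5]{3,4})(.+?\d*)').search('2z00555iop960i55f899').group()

The match spans [2:9] → '00555io'.

'00555io'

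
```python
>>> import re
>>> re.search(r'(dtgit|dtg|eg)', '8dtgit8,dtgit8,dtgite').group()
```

'dtgit'

Alternation isn't longest-match — the leftmost alternative that fits at this position is chosen.
`re.search` tries every starting position until one works.
The match spans [1:6] → 'dtgit'.
Captured: group 1 = 'dtgit'.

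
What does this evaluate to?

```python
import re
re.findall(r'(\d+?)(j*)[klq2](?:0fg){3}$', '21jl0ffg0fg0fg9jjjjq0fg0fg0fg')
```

Pattern: one or more of a digit (lazy) (captured); then zero or more of a literal 'j' (captured); then one of [klq2], then the literal '0fg' repeated 3 times; then anchored at the end.
Walking the string: at [14:29] match '9jjjjq0fg0fg0fg', groups = ('9', 'jjjj').
2 groups means the one result is a tuple of 2 captured strings — 1 here.

[('9', 'jjjj')]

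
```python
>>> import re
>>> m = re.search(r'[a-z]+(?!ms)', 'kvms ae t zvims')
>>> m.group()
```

The negative lookahead/lookbehind blocks any match where the forbidden context is present.
`search` walks the string left to right and returns the first match it finds.
The match spans [0:4] → 'kvms'.

'kvms'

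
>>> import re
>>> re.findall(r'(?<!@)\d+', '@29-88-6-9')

['9', '88', '6', '9']

A negative assertion filters positions out without eating any characters.
Since nothing is captured, `findall` lists the 4 matched substrings directly.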